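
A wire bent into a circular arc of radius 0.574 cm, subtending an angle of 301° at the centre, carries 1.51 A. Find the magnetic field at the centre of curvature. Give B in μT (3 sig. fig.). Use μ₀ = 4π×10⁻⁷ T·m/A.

The Biot–Savart field of a circular arc at its centre is B = μ₀Iφ/(4πR), with φ = 5.253 rad.
B = (4π×10⁻⁷ × 1.51 × 5.253) / (4π × 0.00574) = 1.38×10⁻⁴ T.

B ≈ 138 μT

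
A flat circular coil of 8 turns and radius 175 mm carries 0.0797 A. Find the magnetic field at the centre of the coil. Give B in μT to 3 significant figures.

B ≈ 2.29 μT

For an N-turn flat coil, B = Nμ₀I/(2R) with R = 0.175 m.
B = 8 × 2.86×10⁻⁷ T = 2.29×10⁻⁶ T.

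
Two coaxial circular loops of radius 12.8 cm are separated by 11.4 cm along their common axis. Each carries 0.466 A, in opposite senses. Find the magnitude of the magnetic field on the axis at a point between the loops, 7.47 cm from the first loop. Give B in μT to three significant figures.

Each loop contributes B = μ₀IR²/[2(R²+z²)^(3/2)] on the axis, with z measured from that loop.
Loop 1 (z = 0.0747 m): B₁ = 1.47×10⁻⁶ T. Loop 2 (z = 0.0393 m): B₂ = 2.00×10⁻⁶ T.
The fields oppose: B = |B₁ − B₂| = 5.25×10⁻⁷ T.

B ≈ 0.525 μT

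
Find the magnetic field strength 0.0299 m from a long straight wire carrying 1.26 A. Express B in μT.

For an infinitely long straight wire, B = μ₀I/(2πd).
B = (4π×10⁻⁷ × 1.26) / (2π × 0.0299) = 8.43×10⁻⁶ T.

B ≈ 8.43 μT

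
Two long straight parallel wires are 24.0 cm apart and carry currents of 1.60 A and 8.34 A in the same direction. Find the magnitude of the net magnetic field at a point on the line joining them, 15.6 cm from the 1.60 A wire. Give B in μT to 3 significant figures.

Each long wire gives B = μ₀I/(2πd). Distances are d₁ = 0.156 m and d₂ = 0.084 m.
B₁ = 2.05×10⁻⁶ T, B₂ = 1.99×10⁻⁵ T.
Between parallel currents the two contributions point in opposite directions, so they subtract. B = |B₁ − B₂| = |2.05×10⁻⁶ − 1.99×10⁻⁵| = 1.78×10⁻⁵ T.

B ≈ 17.8 μT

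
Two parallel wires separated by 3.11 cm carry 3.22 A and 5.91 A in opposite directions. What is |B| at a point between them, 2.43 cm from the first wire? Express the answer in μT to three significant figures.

Each long wire gives B = μ₀I/(2πd). Distances are d₁ = 0.0243 m and d₂ = 0.0068 m.
B₁ = 2.65×10⁻⁵ T, B₂ = 1.74×10⁻⁴ T.
Between antiparallel currents both contributions point the same way, so they add. B = B₁ + B₂ = 2.65×10⁻⁵ + 1.74×10⁻⁴ = 2.00×10⁻⁴ T.

B ≈ 200 μT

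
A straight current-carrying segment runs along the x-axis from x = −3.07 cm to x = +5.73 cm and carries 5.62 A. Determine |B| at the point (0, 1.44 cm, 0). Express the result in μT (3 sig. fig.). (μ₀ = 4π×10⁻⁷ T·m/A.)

For a finite straight segment, B = (μ₀I/4πd)(sinθ₁ + sinθ₂), where θ₁, θ₂ are the angles from the perpendicular to each end.
The perpendicular distance is d = 0.0144 m; the end-offsets along the wire are a = 0.0307 m and b = 0.0573 m.
sinθ₁ = 0.0307/√(0.0307²+0.0144²) = 0.9054; sinθ₂ = 0.0573/√(0.0573²+0.0144²) = 0.9698.
B = (4π×10⁻⁷ × 5.62) / (4π × 0.0144) × (0.9054 + 0.9698) = 7.32×10⁻⁵ T.

B ≈ 73.2 μT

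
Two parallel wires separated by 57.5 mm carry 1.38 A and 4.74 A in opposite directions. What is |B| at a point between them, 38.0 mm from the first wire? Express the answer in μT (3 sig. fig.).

B ≈ 55.9 μT

Each long wire gives B = μ₀I/(2πd). Distances are d₁ = 0.038 m and d₂ = 0.0195 m.
B₁ = 7.26×10⁻⁶ T, B₂ = 4.86×10⁻⁵ T.
Between antiparallel currents both contributions point the same way, so they add. B = B₁ + B₂ = 7.26×10⁻⁶ + 4.86×10⁻⁵ = 5.59×10⁻⁵ T.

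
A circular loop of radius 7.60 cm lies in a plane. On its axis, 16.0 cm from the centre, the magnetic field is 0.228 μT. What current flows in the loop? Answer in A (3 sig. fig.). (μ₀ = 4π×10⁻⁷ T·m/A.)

I ≈ 0.349 A

On the axis of a loop, B = μ₀IR²/[2(R²+z²)^(3/2)], so I = 2B(R²+z²)^(3/2)/(μ₀R²).
R² + z² = 0.005776 + 0.0256 = 0.03138 m²; raised to 3/2 gives 5.56×10⁻³ m³.
I = 2 × 2.28×10⁻⁷ × 5.56×10⁻³ / (1.26×10⁻⁶ × 0.005776) = 0.349 A.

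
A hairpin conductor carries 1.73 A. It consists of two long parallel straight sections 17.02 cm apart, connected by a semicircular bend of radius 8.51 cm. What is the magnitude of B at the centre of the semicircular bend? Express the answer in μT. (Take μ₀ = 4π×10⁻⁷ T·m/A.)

The semicircular arc contributes B_arc = μ₀I·π/(4πR) = μ₀I/(4R) = 6.39×10⁻⁶ T.
Each semi-infinite lead is at perpendicular distance R = 0.0851 m from the centre, with the perpendicular foot at its near end, so it contributes μ₀I/(4πR); both point the same way, together 4.07×10⁻⁶ T.
Arc and leads all point the same direction: B = 6.39×10⁻⁶ + 4.07×10⁻⁶ = 1.05×10⁻⁵ T.

B ≈ 10.5 μT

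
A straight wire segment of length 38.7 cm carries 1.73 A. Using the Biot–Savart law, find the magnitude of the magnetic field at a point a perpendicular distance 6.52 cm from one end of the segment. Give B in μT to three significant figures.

B ≈ 2.62 μT

For a finite straight segment, B = (μ₀I/4πd)(sinθ₁ + sinθ₂), where θ₁, θ₂ are the angles from the perpendicular to each end.
The perpendicular foot is at one end, so the two end-offsets along the wire are 0 and L = 0.387 m.
sinθ₁ = 0/√(0²+0.0652²) = 0.0000; sinθ₂ = 0.387/√(0.387²+0.0652²) = 0.9861.
B = (4π×10⁻⁷ × 1.73) / (4π × 0.0652) × (0.0000 + 0.9861) = 2.62×10⁻⁶ T.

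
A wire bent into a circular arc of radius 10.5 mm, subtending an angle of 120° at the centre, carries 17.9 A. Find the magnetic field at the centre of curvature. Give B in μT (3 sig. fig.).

The Biot–Savart field of a circular arc at its centre is B = μ₀Iφ/(4πR), with φ = 2.094 rad.
B = (4π×10⁻⁷ × 17.9 × 2.094) / (4π × 0.0105) = 3.57×10⁻⁴ T.

B ≈ 357 μT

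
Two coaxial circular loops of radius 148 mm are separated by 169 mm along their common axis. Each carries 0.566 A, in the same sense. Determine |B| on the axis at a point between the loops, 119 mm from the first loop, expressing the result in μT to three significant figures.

B ≈ 3.18 μT

Each loop contributes B = μ₀IR²/[2(R²+z²)^(3/2)] on the axis, with z measured from that loop.
Loop 1 (z = 0.119 m): B₁ = 1.14×10⁻⁶ T. Loop 2 (z = 0.05 m): B₂ = 2.04×10⁻⁶ T.
The fields add: B = B₁ + B₂ = 3.18×10⁻⁶ T.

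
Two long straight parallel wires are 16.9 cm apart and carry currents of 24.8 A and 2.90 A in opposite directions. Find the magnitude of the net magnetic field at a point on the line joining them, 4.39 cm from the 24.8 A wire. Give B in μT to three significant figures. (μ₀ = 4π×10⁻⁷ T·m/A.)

B ≈ 118 μT

Each long wire gives B = μ₀I/(2πd). Distances are d₁ = 0.0439 m and d₂ = 0.1251 m.
B₁ = 1.13×10⁻⁴ T, B₂ = 4.64×10⁻⁶ T.
Between antiparallel currents both contributions point the same way, so they add. B = B₁ + B₂ = 1.13×10⁻⁴ + 4.64×10⁻⁶ = 1.18×10⁻⁴ T.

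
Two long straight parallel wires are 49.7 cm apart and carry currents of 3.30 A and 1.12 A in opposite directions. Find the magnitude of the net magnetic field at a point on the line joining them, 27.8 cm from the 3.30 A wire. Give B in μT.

Each long wire gives B = μ₀I/(2πd). Distances are d₁ = 0.278 m and d₂ = 0.219 m.
B₁ = 2.37×10⁻⁶ T, B₂ = 1.02×10⁻⁶ T.
Between antiparallel currents both contributions point the same way, so they add. B = B₁ + B₂ = 2.37×10⁻⁶ + 1.02×10⁻⁶ = 3.40×10⁻⁶ T.

B ≈ 3.40 μT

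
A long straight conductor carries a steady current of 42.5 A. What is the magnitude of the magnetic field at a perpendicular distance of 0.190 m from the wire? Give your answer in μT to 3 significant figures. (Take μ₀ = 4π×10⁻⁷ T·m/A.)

B ≈ 44.7 μT

For an infinitely long straight wire, B = μ₀I/(2πd).
B = (4π×10⁻⁷ × 42.5) / (2π × 0.19) = 4.47×10⁻⁵ T.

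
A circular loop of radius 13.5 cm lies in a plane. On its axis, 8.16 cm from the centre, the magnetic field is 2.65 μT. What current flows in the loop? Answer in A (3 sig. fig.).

On the axis of a loop, B = μ₀IR²/[2(R²+z²)^(3/2)], so I = 2B(R²+z²)^(3/2)/(μ₀R²).
R² + z² = 0.01823 + 0.006659 = 0.02488 m²; raised to 3/2 gives 3.93×10⁻³ m³.
I = 2 × 2.65×10⁻⁶ × 3.93×10⁻³ / (1.26×10⁻⁶ × 0.01823) = 0.908 A.

I ≈ 0.908 A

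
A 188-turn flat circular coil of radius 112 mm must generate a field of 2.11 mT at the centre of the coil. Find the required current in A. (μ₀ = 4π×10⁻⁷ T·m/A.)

I ≈ 2.00 A

For an N-turn coil, B = Nμ₀I/(2R) with R = 0.112 m, so I = 2RB/(Nμ₀) = 2 × 0.112 × 2.11×10⁻³ / (188 × 4π×10⁻⁷) = 2.00 A.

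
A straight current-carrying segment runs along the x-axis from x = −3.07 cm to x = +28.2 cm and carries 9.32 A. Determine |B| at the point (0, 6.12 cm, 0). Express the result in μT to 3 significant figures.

B ≈ 21.7 μT

For a finite straight segment, B = (μ₀I/4πd)(sinθ₁ + sinθ₂), where θ₁, θ₂ are the angles from the perpendicular to each end.
The perpendicular distance is d = 0.0612 m; the end-offsets along the wire are a = 0.0307 m and b = 0.282 m.
sinθ₁ = 0.0307/√(0.0307²+0.0612²) = 0.4484; sinθ₂ = 0.282/√(0.282²+0.0612²) = 0.9773.
B = (4π×10⁻⁷ × 9.32) / (4π × 0.0612) × (0.4484 + 0.9773) = 2.17×10⁻⁵ T.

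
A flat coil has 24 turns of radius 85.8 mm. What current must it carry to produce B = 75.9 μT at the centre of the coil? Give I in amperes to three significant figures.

For an N-turn coil, B = Nμ₀I/(2R) with R = 0.0858 m, so I = 2RB/(Nμ₀) = 2 × 0.0858 × 7.59×10⁻⁵ / (24 × 4π×10⁻⁷) = 0.432 A.

I ≈ 0.432 A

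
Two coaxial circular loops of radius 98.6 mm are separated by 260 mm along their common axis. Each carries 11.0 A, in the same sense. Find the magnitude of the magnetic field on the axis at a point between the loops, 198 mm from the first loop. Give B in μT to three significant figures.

Each loop contributes B = μ₀IR²/[2(R²+z²)^(3/2)] on the axis, with z measured from that loop.
Loop 1 (z = 0.198 m): B₁ = 6.21×10⁻⁶ T. Loop 2 (z = 0.062 m): B₂ = 4.25×10⁻⁵ T.
The fields add: B = B₁ + B₂ = 4.87×10⁻⁵ T.

B ≈ 48.7 μT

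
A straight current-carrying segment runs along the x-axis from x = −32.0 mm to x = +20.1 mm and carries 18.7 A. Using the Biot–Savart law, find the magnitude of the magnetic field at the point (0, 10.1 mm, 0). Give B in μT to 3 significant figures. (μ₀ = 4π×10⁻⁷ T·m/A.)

For a finite straight segment, B = (μ₀I/4πd)(sinθ₁ + sinθ₂), where θ₁, θ₂ are the angles from the perpendicular to each end.
The perpendicular distance is d = 0.0101 m; the end-offsets along the wire are a = 0.032 m and b = 0.0201 m.
sinθ₁ = 0.032/√(0.032²+0.0101²) = 0.9536; sinθ₂ = 0.0201/√(0.0201²+0.0101²) = 0.8935.
B = (4π×10⁻⁷ × 18.7) / (4π × 0.0101) × (0.9536 + 0.8935) = 3.42×10⁻⁴ T.

B ≈ 342 μT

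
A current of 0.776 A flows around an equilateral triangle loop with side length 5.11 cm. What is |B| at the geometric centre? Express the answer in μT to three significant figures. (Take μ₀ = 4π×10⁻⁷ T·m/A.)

B ≈ 27.3 μT

Each side is a finite straight segment at perpendicular distance d = a/(2 tan(π/3)) = 0.01475 m from the centre, with end-angles ±π/3.
One side contributes B₁ = (μ₀I/4πd)·2 sin(π/3) = 9.11×10⁻⁶ T.
All 3 sides add in the same direction: B = 3 × 9.11×10⁻⁶ = 2.73×10⁻⁵ T.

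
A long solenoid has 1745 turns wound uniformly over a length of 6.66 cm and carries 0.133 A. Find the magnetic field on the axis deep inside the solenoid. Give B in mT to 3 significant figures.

B ≈ 4.38 mT

Inside a long solenoid, B = μ₀nI with n = 2.620×10⁴ turns/m.
B = 4π×10⁻⁷ × 2.620×10⁴ × 0.133 = 4.38×10⁻³ T.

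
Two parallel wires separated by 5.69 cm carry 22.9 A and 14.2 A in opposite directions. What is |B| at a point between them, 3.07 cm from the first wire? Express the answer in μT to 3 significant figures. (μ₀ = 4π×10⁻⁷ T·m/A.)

Each long wire gives B = μ₀I/(2πd). Distances are d₁ = 0.0307 m and d₂ = 0.0262 m.
B₁ = 1.49×10⁻⁴ T, B₂ = 1.08×10⁻⁴ T.
Between antiparallel currents both contributions point the same way, so they add. B = B₁ + B₂ = 1.49×10⁻⁴ + 1.08×10⁻⁴ = 2.58×10⁻⁴ T.

B ≈ 258 μT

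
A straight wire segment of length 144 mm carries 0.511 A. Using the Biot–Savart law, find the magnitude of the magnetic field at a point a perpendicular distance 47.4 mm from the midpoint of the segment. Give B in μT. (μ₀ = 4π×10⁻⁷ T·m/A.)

For a finite straight segment, B = (μ₀I/4πd)(sinθ₁ + sinθ₂), where θ₁, θ₂ are the angles from the perpendicular to each end.
The perpendicular from the point meets the wire at its midpoint, so each end is L/2 = 0.072 m away along the wire.
sinθ₁ = 0.072/√(0.072²+0.0474²) = 0.8352; sinθ₂ = 0.072/√(0.072²+0.0474²) = 0.8352.
B = (4π×10⁻⁷ × 0.511) / (4π × 0.0474) × (0.8352 + 0.8352) = 1.80×10⁻⁶ T.

B ≈ 1.80 μT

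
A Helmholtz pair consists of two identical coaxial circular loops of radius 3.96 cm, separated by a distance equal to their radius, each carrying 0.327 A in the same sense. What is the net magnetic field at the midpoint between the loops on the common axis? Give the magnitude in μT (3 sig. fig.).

Each loop contributes B = μ₀IR²/[2(R²+z²)^(3/2)] on the axis, with z measured from that loop.
Loop 1 (z = 0.0198 m): B₁ = 3.71×10⁻⁶ T. Loop 2 (z = 0.0198 m): B₂ = 3.71×10⁻⁶ T.
The fields add: B = B₁ + B₂ = 7.43×10⁻⁶ T.

B ≈ 7.43 μT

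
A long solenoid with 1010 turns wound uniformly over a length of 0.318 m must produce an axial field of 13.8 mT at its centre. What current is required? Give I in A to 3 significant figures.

Inside a long solenoid B = μ₀nI with n = 3176 m⁻¹, so I = B/(μ₀n).
I = 1.38×10⁻² / (4π×10⁻⁷ × 3176) = 3.46 A.

I ≈ 3.46 A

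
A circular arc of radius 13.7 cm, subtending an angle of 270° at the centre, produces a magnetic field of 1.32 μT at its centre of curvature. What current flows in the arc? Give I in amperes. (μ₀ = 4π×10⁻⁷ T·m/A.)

I ≈ 0.384 A

For a circular arc, B = μ₀Iφ/(4πR) with φ in radians; here φ = 4.712 rad.
So I = 4πRB/(μ₀φ) = 4π × 0.137 × 1.32×10⁻⁶ / (4π×10⁻⁷ × 4.712) = 0.384 A.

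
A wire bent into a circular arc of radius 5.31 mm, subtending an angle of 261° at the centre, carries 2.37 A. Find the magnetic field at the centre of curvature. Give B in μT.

The Biot–Savart field of a circular arc at its centre is B = μ₀Iφ/(4πR), with φ = 4.555 rad.
B = (4π×10⁻⁷ × 2.37 × 4.555) / (4π × 0.00531) = 2.03×10⁻⁴ T.

B ≈ 203 μT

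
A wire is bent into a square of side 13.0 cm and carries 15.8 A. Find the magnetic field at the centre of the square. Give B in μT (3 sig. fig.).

Each side is a finite straight segment at perpendicular distance d = a/(2 tan(π/4)) = 0.065 m from the centre, with end-angles ±π/4.
One side contributes B₁ = (μ₀I/4πd)·2 sin(π/4) = 3.44×10⁻⁵ T.
All 4 sides add in the same direction: B = 4 × 3.44×10⁻⁵ = 1.38×10⁻⁴ T.

B ≈ 138 μT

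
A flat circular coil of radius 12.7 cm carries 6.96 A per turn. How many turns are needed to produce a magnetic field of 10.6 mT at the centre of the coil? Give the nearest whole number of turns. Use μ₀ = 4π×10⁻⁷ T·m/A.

N = 308

For an N-turn coil, B = Nμ₀I/(2R). A single turn gives B₁ = 3.44×10⁻⁵ T with R = 0.127 m.
N = B/B₁ = 1.06×10⁻² / 3.44×10⁻⁵ = 307.84.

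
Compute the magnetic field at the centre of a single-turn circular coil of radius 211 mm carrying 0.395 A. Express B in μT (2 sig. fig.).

B ≈ 1.2 μT

At the centre of a circular loop the Biot–Savart law gives B = μ₀I/(2R).
B = (4π×10⁻⁷ × 0.395) / (2 × 0.211) = 1.18×10⁻⁶ T.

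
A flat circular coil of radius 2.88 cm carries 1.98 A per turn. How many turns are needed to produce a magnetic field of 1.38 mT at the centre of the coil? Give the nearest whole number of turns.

For an N-turn coil, B = Nμ₀I/(2R). A single turn gives B₁ = 4.32×10⁻⁵ T with R = 0.0288 m.
N = B/B₁ = 1.38×10⁻³ / 4.32×10⁻⁵ = 31.95.

N = 32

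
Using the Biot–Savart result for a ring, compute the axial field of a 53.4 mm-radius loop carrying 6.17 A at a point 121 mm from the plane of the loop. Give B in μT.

On the axis of a circular loop, B = μ₀IR² / [2(R²+z²)^(3/2)].
R² + z² = (0.0534)² + (0.121)² = 0.01749 m², and (R²+z²)^(3/2) = 2.31×10⁻³ m³.
B = (4π×10⁻⁷ × 6.17 × 0.002852) / (2 × 2.31×10⁻³) = 4.78×10⁻⁶ T.

B ≈ 4.78 μT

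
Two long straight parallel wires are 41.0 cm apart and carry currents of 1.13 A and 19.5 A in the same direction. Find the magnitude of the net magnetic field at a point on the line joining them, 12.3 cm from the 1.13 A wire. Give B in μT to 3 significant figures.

Each long wire gives B = μ₀I/(2πd). Distances are d₁ = 0.123 m and d₂ = 0.287 m.
B₁ = 1.84×10⁻⁶ T, B₂ = 1.36×10⁻⁵ T.
Between parallel currents the two contributions point in opposite directions, so they subtract. B = |B₁ − B₂| = |1.84×10⁻⁶ − 1.36×10⁻⁵| = 1.18×10⁻⁵ T.

B ≈ 11.8 μT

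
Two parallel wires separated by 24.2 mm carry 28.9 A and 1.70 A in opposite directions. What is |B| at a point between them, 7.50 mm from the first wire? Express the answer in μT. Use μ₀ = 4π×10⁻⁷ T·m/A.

B ≈ 791 μT

Each long wire gives B = μ₀I/(2πd). Distances are d₁ = 0.0075 m and d₂ = 0.0167 m.
B₁ = 7.71×10⁻⁴ T, B₂ = 2.04×10⁻⁵ T.
Between antiparallel currents both contributions point the same way, so they add. B = B₁ + B₂ = 7.71×10⁻⁴ + 2.04×10⁻⁵ = 7.91×10⁻⁴ T.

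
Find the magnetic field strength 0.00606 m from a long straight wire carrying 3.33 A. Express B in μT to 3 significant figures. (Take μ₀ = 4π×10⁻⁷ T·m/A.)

For an infinitely long straight wire, B = μ₀I/(2πd).
B = (4π×10⁻⁷ × 3.33) / (2π × 0.00606) = 1.10×10⁻⁴ T.

B ≈ 110 μT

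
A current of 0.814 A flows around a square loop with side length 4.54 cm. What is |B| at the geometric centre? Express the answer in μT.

Each side is a finite straight segment at perpendicular distance d = a/(2 tan(π/4)) = 0.0227 m from the centre, with end-angles ±π/4.
One side contributes B₁ = (μ₀I/4πd)·2 sin(π/4) = 5.07×10⁻⁶ T.
All 4 sides add in the same direction: B = 4 × 5.07×10⁻⁶ = 2.03×10⁻⁵ T.

B ≈ 20.3 μT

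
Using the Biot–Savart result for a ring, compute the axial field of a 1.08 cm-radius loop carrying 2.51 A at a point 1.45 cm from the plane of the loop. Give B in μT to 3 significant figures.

B ≈ 31.1 μT

On the axis of a circular loop, B = μ₀IR² / [2(R²+z²)^(3/2)].
R² + z² = (0.0108)² + (0.0145)² = 0.0003269 m², and (R²+z²)^(3/2) = 5.91×10⁻⁶ m³.
B = (4π×10⁻⁷ × 2.51 × 0.0001166) / (2 × 5.91×10⁻⁶) = 3.11×10⁻⁵ T.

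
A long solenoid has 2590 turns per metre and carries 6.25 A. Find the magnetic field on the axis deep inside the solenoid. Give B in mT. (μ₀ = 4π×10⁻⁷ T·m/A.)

Inside a long solenoid, B = μ₀nI with n = 2590 turns/m.
B = 4π×10⁻⁷ × 2590 × 6.25 = 2.03×10⁻² T.

B ≈ 20.3 mT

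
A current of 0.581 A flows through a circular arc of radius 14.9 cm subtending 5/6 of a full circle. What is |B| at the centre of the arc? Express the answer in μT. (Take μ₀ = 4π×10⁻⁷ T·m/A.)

B ≈ 2.04 μT

The Biot–Savart field of a circular arc at its centre is B = μ₀Iφ/(4πR), with φ = 5.236 rad.
B = (4π×10⁻⁷ × 0.581 × 5.236) / (4π × 0.149) = 2.04×10⁻⁶ T.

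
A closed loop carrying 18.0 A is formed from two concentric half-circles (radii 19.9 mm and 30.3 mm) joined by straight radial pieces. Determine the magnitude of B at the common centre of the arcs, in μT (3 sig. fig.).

B ≈ 97.5 μT

The radial connectors point toward the centre, so dl × r̂ = 0 and they contribute nothing.
Each semicircle gives μ₀I/(4R): inner arc 2.84×10⁻⁴ T, outer arc 1.87×10⁻⁴ T.
The two arcs carry current in opposite angular senses, so their fields oppose: B = |2.84×10⁻⁴ − 1.87×10⁻⁴| = 9.75×10⁻⁵ T.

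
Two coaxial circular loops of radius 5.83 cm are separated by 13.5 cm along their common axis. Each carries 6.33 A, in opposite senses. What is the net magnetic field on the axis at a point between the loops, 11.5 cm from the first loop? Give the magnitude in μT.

Each loop contributes B = μ₀IR²/[2(R²+z²)^(3/2)] on the axis, with z measured from that loop.
Loop 1 (z = 0.115 m): B₁ = 6.31×10⁻⁶ T. Loop 2 (z = 0.02 m): B₂ = 5.77×10⁻⁵ T.
The fields oppose: B = |B₁ − B₂| = 5.14×10⁻⁵ T.

B ≈ 51.4 μT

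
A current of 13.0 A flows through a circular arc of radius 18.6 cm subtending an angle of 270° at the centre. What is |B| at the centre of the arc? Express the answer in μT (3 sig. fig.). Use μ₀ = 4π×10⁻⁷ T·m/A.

The Biot–Savart field of a circular arc at its centre is B = μ₀Iφ/(4πR), with φ = 4.712 rad.
B = (4π×10⁻⁷ × 13.0 × 4.712) / (4π × 0.186) = 3.29×10⁻⁵ T.

B ≈ 32.9 μT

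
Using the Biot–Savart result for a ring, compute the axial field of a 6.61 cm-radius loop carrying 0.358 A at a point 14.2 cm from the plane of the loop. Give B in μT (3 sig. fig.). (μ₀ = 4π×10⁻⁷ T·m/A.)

B ≈ 0.256 μT

On the axis of a circular loop, B = μ₀IR² / [2(R²+z²)^(3/2)].
R² + z² = (0.0661)² + (0.142)² = 0.02453 m², and (R²+z²)^(3/2) = 3.84×10⁻³ m³.
B = (4π×10⁻⁷ × 0.358 × 0.004369) / (2 × 3.84×10⁻³) = 2.56×10⁻⁷ T.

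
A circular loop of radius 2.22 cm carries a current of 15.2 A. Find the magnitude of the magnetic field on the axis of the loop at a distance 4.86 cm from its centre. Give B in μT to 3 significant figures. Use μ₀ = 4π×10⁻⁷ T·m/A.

On the axis of a circular loop, B = μ₀IR² / [2(R²+z²)^(3/2)].
R² + z² = (0.0222)² + (0.0486)² = 0.002855 m², and (R²+z²)^(3/2) = 1.53×10⁻⁴ m³.
B = (4π×10⁻⁷ × 15.2 × 0.0004928) / (2 × 1.53×10⁻⁴) = 3.09×10⁻⁵ T.

B ≈ 30.9 μT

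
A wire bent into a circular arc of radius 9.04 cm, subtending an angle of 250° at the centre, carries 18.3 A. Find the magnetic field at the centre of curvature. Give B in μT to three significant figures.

The Biot–Savart field of a circular arc at its centre is B = μ₀Iφ/(4πR), with φ = 4.363 rad.
B = (4π×10⁻⁷ × 18.3 × 4.363) / (4π × 0.0904) = 8.83×10⁻⁵ T.

B ≈ 88.3 μT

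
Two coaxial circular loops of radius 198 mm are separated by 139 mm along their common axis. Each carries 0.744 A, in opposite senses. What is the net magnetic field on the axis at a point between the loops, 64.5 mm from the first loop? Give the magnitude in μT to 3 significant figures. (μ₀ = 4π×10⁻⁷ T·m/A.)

Each loop contributes B = μ₀IR²/[2(R²+z²)^(3/2)] on the axis, with z measured from that loop.
Loop 1 (z = 0.0645 m): B₁ = 2.03×10⁻⁶ T. Loop 2 (z = 0.0745 m): B₂ = 1.94×10⁻⁶ T.
The fields oppose: B = |B₁ − B₂| = 9.38×10⁻⁸ T.

B ≈ 0.0938 μT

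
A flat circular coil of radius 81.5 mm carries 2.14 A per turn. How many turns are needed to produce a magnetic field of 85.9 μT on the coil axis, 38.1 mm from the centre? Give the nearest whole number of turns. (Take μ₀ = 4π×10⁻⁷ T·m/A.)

N = 7

For an N-turn coil, B = Nμ₀IR²/[2(R²+z²)^(3/2)]. A single turn gives B₁ = 1.23×10⁻⁵ T with R = 0.0815 m, z = 0.0381 m.
N = B/B₁ = 8.59×10⁻⁵ / 1.23×10⁻⁵ = 7.00.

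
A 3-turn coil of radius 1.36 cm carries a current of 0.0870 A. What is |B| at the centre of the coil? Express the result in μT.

B ≈ 12.1 μT

For an N-turn flat coil, B = Nμ₀I/(2R) with R = 0.0136 m.
B = 3 × 4.02×10⁻⁶ T = 1.21×10⁻⁵ T.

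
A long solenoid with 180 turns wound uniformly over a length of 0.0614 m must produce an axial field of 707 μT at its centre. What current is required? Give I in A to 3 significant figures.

I ≈ 0.192 A

Inside a long solenoid B = μ₀nI with n = 2932 m⁻¹, so I = B/(μ₀n).
I = 7.07×10⁻⁴ / (4π×10⁻⁷ × 2932) = 0.192 A.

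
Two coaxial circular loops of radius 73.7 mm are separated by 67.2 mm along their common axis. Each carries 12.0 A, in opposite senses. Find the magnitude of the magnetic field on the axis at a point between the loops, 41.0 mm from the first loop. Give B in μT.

Each loop contributes B = μ₀IR²/[2(R²+z²)^(3/2)] on the axis, with z measured from that loop.
Loop 1 (z = 0.041 m): B₁ = 6.83×10⁻⁵ T. Loop 2 (z = 0.0262 m): B₂ = 8.56×10⁻⁵ T.
The fields oppose: B = |B₁ − B₂| = 1.73×10⁻⁵ T.

B ≈ 17.3 μT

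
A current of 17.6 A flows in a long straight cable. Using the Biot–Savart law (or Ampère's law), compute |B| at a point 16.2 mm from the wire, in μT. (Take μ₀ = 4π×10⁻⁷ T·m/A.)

B ≈ 217 μT

For an infinitely long straight wire, B = μ₀I/(2πd).
B = (4π×10⁻⁷ × 17.6) / (2π × 0.0162) = 2.17×10⁻⁴ T.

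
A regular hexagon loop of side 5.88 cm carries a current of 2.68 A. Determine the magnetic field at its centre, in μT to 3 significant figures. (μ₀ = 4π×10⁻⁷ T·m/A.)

B ≈ 31.6 μT

Each side is a finite straight segment at perpendicular distance d = a/(2 tan(π/6)) = 0.05092 m from the centre, with end-angles ±π/6.
One side contributes B₁ = (μ₀I/4πd)·2 sin(π/6) = 5.26×10⁻⁶ T.
All 6 sides add in the same direction: B = 6 × 5.26×10⁻⁶ = 3.16×10⁻⁵ T.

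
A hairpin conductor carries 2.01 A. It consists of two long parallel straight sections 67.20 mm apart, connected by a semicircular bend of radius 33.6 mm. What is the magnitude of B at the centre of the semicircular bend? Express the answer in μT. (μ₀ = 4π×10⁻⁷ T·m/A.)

The semicircular arc contributes B_arc = μ₀I·π/(4πR) = μ₀I/(4R) = 1.88×10⁻⁵ T.
Each semi-infinite lead is at perpendicular distance R = 0.0336 m from the centre, with the perpendicular foot at its near end, so it contributes μ₀I/(4πR); both point the same way, together 1.20×10⁻⁵ T.
Arc and leads all point the same direction: B = 1.88×10⁻⁵ + 1.20×10⁻⁵ = 3.08×10⁻⁵ T.

B ≈ 30.8 μT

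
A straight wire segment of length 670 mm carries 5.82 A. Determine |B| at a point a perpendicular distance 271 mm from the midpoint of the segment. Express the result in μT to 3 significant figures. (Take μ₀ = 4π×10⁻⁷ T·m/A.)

For a finite straight segment, B = (μ₀I/4πd)(sinθ₁ + sinθ₂), where θ₁, θ₂ are the angles from the perpendicular to each end.
The perpendicular from the point meets the wire at its midpoint, so each end is L/2 = 0.335 m away along the wire.
sinθ₁ = 0.335/√(0.335²+0.271²) = 0.7775; sinθ₂ = 0.335/√(0.335²+0.271²) = 0.7775.
B = (4π×10⁻⁷ × 5.82) / (4π × 0.271) × (0.7775 + 0.7775) = 3.34×10⁻⁶ T.

B ≈ 3.34 μT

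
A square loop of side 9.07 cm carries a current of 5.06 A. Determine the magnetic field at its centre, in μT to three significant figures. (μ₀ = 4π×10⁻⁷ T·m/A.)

B ≈ 63.1 μT

Each side is a finite straight segment at perpendicular distance d = a/(2 tan(π/4)) = 0.04535 m from the centre, with end-angles ±π/4.
One side contributes B₁ = (μ₀I/4πd)·2 sin(π/4) = 1.58×10⁻⁵ T.
All 4 sides add in the same direction: B = 4 × 1.58×10⁻⁵ = 6.31×10⁻⁵ T.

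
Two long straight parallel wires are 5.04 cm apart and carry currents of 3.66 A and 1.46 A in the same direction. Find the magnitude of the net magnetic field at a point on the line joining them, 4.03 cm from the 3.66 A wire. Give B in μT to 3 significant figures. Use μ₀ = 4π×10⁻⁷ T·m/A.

Each long wire gives B = μ₀I/(2πd). Distances are d₁ = 0.0403 m and d₂ = 0.0101 m.
B₁ = 1.82×10⁻⁵ T, B₂ = 2.89×10⁻⁵ T.
Between parallel currents the two contributions point in opposite directions, so they subtract. B = |B₁ − B₂| = |1.82×10⁻⁵ − 2.89×10⁻⁵| = 1.07×10⁻⁵ T.

B ≈ 10.7 μT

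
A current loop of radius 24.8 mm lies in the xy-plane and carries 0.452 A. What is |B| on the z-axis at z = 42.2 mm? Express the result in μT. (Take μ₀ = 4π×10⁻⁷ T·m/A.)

B ≈ 1.49 μT

On the axis of a circular loop, B = μ₀IR² / [2(R²+z²)^(3/2)].
R² + z² = (0.0248)² + (0.0422)² = 0.002396 m², and (R²+z²)^(3/2) = 1.17×10⁻⁴ m³.
B = (4π×10⁻⁷ × 0.452 × 0.000615) / (2 × 1.17×10⁻⁴) = 1.49×10⁻⁶ T.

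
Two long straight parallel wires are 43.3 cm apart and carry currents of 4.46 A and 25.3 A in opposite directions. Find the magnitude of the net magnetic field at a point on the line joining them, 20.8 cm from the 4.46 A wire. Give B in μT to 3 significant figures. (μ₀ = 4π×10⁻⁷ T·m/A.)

Each long wire gives B = μ₀I/(2πd). Distances are d₁ = 0.208 m and d₂ = 0.225 m.
B₁ = 4.29×10⁻⁶ T, B₂ = 2.25×10⁻⁵ T.
Between antiparallel currents both contributions point the same way, so they add. B = B₁ + B₂ = 4.29×10⁻⁶ + 2.25×10⁻⁵ = 2.68×10⁻⁵ T.

B ≈ 26.8 μT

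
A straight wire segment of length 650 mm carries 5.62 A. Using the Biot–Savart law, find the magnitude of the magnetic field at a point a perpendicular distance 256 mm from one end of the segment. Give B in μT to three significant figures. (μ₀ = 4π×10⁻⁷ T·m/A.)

For a finite straight segment, B = (μ₀I/4πd)(sinθ₁ + sinθ₂), where θ₁, θ₂ are the angles from the perpendicular to each end.
The perpendicular foot is at one end, so the two end-offsets along the wire are 0 and L = 0.65 m.
sinθ₁ = 0/√(0²+0.256²) = 0.0000; sinθ₂ = 0.65/√(0.65²+0.256²) = 0.9304.
B = (4π×10⁻⁷ × 5.62) / (4π × 0.256) × (0.0000 + 0.9304) = 2.04×10⁻⁶ T.

B ≈ 2.04 μT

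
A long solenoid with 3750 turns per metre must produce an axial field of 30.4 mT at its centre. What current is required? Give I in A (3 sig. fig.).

I ≈ 6.45 A

Inside a long solenoid B = μ₀nI with n = 3750 m⁻¹, so I = B/(μ₀n).
I = 3.04×10⁻² / (4π×10⁻⁷ × 3750) = 6.45 A.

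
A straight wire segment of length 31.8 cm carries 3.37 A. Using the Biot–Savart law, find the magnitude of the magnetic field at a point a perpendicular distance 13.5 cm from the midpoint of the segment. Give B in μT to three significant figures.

B ≈ 3.81 μT

For a finite straight segment, B = (μ₀I/4πd)(sinθ₁ + sinθ₂), where θ₁, θ₂ are the angles from the perpendicular to each end.
The perpendicular from the point meets the wire at its midpoint, so each end is L/2 = 0.159 m away along the wire.
sinθ₁ = 0.159/√(0.159²+0.135²) = 0.7623; sinθ₂ = 0.159/√(0.159²+0.135²) = 0.7623.
B = (4π×10⁻⁷ × 3.37) / (4π × 0.135) × (0.7623 + 0.7623) = 3.81×10⁻⁶ T.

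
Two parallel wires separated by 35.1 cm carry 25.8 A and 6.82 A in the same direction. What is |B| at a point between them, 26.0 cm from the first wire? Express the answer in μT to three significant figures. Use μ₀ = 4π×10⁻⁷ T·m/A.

Each long wire gives B = μ₀I/(2πd). Distances are d₁ = 0.26 m and d₂ = 0.091 m.
B₁ = 1.98×10⁻⁵ T, B₂ = 1.50×10⁻⁵ T.
Between parallel currents the two contributions point in opposite directions, so they subtract. B = |B₁ − B₂| = |1.98×10⁻⁵ − 1.50×10⁻⁵| = 4.86×10⁻⁶ T.

B ≈ 4.86 μT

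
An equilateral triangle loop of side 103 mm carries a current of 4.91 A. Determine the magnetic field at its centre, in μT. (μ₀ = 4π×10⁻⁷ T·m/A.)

Each side is a finite straight segment at perpendicular distance d = a/(2 tan(π/3)) = 0.02973 m from the centre, with end-angles ±π/3.
One side contributes B₁ = (μ₀I/4πd)·2 sin(π/3) = 2.86×10⁻⁵ T.
All 3 sides add in the same direction: B = 3 × 2.86×10⁻⁵ = 8.58×10⁻⁵ T.

B ≈ 85.8 μT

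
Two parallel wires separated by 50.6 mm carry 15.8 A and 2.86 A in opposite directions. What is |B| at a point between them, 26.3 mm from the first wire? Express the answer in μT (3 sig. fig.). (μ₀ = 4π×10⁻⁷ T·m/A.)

Each long wire gives B = μ₀I/(2πd). Distances are d₁ = 0.0263 m and d₂ = 0.0243 m.
B₁ = 1.20×10⁻⁴ T, B₂ = 2.35×10⁻⁵ T.
Between antiparallel currents both contributions point the same way, so they add. B = B₁ + B₂ = 1.20×10⁻⁴ + 2.35×10⁻⁵ = 1.44×10⁻⁴ T.

B ≈ 144 μT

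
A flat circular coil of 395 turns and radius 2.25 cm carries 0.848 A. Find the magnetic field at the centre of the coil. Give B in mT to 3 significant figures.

For an N-turn flat coil, B = Nμ₀I/(2R) with R = 0.0225 m.
B = 395 × 2.37×10⁻⁵ T = 9.35×10⁻³ T.

B ≈ 9.35 mT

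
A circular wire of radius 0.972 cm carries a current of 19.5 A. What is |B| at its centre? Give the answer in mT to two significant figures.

B ≈ 1.3 mT

At the centre of a circular loop the Biot–Savart law gives B = μ₀I/(2R).
B = (4π×10⁻⁷ × 19.5) / (2 × 0.00972) = 1.26×10⁻³ T.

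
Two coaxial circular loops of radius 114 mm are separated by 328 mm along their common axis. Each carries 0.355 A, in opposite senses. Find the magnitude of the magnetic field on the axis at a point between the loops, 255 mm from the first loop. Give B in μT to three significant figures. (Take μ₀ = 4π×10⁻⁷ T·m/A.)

B ≈ 1.04 μT

Each loop contributes B = μ₀IR²/[2(R²+z²)^(3/2)] on the axis, with z measured from that loop.
Loop 1 (z = 0.255 m): B₁ = 1.33×10⁻⁷ T. Loop 2 (z = 0.073 m): B₂ = 1.17×10⁻⁶ T.
The fields oppose: B = |B₁ − B₂| = 1.04×10⁻⁶ T.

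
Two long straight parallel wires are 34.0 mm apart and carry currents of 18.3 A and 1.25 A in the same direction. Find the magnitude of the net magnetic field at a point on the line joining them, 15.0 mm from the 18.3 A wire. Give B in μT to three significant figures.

Each long wire gives B = μ₀I/(2πd). Distances are d₁ = 0.015 m and d₂ = 0.019 m.
B₁ = 2.44×10⁻⁴ T, B₂ = 1.32×10⁻⁵ T.
Between parallel currents the two contributions point in opposite directions, so they subtract. B = |B₁ − B₂| = |2.44×10⁻⁴ − 1.32×10⁻⁵| = 2.31×10⁻⁴ T.

B ≈ 231 μT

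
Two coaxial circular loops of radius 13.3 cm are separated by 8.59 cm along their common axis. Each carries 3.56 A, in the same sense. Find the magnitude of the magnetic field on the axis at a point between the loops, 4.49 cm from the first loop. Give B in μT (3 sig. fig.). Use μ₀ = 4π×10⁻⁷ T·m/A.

Each loop contributes B = μ₀IR²/[2(R²+z²)^(3/2)] on the axis, with z measured from that loop.
Loop 1 (z = 0.0449 m): B₁ = 1.43×10⁻⁵ T. Loop 2 (z = 0.041 m): B₂ = 1.47×10⁻⁵ T.
The fields add: B = B₁ + B₂ = 2.90×10⁻⁵ T.

B ≈ 29.0 μT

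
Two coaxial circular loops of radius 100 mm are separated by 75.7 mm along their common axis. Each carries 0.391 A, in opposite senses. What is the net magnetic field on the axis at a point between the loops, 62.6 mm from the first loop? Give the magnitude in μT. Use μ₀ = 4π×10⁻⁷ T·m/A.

Each loop contributes B = μ₀IR²/[2(R²+z²)^(3/2)] on the axis, with z measured from that loop.
Loop 1 (z = 0.0626 m): B₁ = 1.50×10⁻⁶ T. Loop 2 (z = 0.0131 m): B₂ = 2.39×10⁻⁶ T.
The fields oppose: B = |B₁ − B₂| = 8.99×10⁻⁷ T.

B ≈ 0.899 μT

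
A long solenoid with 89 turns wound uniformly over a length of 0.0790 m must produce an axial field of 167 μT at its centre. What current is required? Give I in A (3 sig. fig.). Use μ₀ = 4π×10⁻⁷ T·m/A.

Inside a long solenoid B = μ₀nI with n = 1127 m⁻¹, so I = B/(μ₀n).
I = 1.67×10⁻⁴ / (4π×10⁻⁷ × 1127) = 0.118 A.

I ≈ 0.118 A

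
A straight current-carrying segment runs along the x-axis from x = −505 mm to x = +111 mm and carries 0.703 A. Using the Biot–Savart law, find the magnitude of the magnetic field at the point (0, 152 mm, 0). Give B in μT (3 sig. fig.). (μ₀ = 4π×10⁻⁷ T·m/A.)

For a finite straight segment, B = (μ₀I/4πd)(sinθ₁ + sinθ₂), where θ₁, θ₂ are the angles from the perpendicular to each end.
The perpendicular distance is d = 0.152 m; the end-offsets along the wire are a = 0.505 m and b = 0.111 m.
sinθ₁ = 0.505/√(0.505²+0.152²) = 0.9576; sinθ₂ = 0.111/√(0.111²+0.152²) = 0.5898.
B = (4π×10⁻⁷ × 0.703) / (4π × 0.152) × (0.9576 + 0.5898) = 7.16×10⁻⁷ T.

B ≈ 0.716 μT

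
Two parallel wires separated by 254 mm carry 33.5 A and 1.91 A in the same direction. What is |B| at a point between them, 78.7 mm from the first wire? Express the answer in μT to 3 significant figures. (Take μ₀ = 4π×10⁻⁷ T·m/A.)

B ≈ 83.0 μT

Each long wire gives B = μ₀I/(2πd). Distances are d₁ = 0.0787 m and d₂ = 0.1753 m.
B₁ = 8.51×10⁻⁵ T, B₂ = 2.18×10⁻⁶ T.
Between parallel currents the two contributions point in opposite directions, so they subtract. B = |B₁ − B₂| = |8.51×10⁻⁵ − 2.18×10⁻⁶| = 8.30×10⁻⁵ T.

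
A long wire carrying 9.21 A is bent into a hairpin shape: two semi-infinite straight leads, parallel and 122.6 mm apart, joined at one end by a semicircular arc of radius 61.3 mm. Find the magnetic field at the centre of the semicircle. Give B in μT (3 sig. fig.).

The semicircular arc contributes B_arc = μ₀I·π/(4πR) = μ₀I/(4R) = 4.72×10⁻⁵ T.
Each semi-infinite lead is at perpendicular distance R = 0.0613 m from the centre, with the perpendicular foot at its near end, so it contributes μ₀I/(4πR); both point the same way, together 3.00×10⁻⁵ T.
Arc and leads all point the same direction: B = 4.72×10⁻⁵ + 3.00×10⁻⁵ = 7.72×10⁻⁵ T.

B ≈ 77.2 μT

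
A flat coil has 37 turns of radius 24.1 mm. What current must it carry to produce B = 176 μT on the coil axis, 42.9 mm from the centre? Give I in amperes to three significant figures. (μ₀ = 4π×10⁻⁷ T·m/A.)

I ≈ 1.55 A

For an N-turn coil, B = Nμ₀IR²/[2(R²+z²)^(3/2)] with R = 0.0241 m, z = 0.0429 m, so I = 2B(R²+z²)^(3/2)/(Nμ₀R²) = 2 × 1.76×10⁻⁴ × 1.19×10⁻⁴ / (37 × 4π×10⁻⁷ × 0.0005808) = 1.55 A.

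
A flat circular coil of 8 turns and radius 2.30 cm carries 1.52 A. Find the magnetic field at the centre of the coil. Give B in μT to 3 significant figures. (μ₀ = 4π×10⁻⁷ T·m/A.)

For an N-turn flat coil, B = Nμ₀I/(2R) with R = 0.023 m.
B = 8 × 4.15×10⁻⁵ T = 3.32×10⁻⁴ T.

B ≈ 332 μT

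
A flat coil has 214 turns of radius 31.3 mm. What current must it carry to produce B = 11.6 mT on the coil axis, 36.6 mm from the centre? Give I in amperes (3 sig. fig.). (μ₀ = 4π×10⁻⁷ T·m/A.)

I ≈ 9.84 A

For an N-turn coil, B = Nμ₀IR²/[2(R²+z²)^(3/2)] with R = 0.0313 m, z = 0.0366 m, so I = 2B(R²+z²)^(3/2)/(Nμ₀R²) = 2 × 1.16×10⁻² × 1.12×10⁻⁴ / (214 × 4π×10⁻⁷ × 0.0009797) = 9.84 A.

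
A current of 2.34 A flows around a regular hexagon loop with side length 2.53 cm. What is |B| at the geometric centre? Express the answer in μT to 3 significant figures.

B ≈ 64.1 μT

Each side is a finite straight segment at perpendicular distance d = a/(2 tan(π/6)) = 0.02191 m from the centre, with end-angles ±π/6.
One side contributes B₁ = (μ₀I/4πd)·2 sin(π/6) = 1.07×10⁻⁵ T.
All 6 sides add in the same direction: B = 6 × 1.07×10⁻⁵ = 6.41×10⁻⁵ T.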